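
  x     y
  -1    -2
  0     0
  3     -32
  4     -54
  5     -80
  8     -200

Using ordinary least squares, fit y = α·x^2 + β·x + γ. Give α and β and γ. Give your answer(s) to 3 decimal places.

α = -2.922, β = -1.542, γ = -0.450

Forming MᵀM = [[5059, 727, 115]; [727, 115, 19]; [115, 19, 6]] and Mᵀy = [-15954, -2310, -368]ᵀ gives MᵀM·[α, β, γ]ᵀ = Mᵀy.
Solving the 3×3 system (Gaussian elimination) gives α = -5195/1778, β = -2741/1778, γ = -400/889.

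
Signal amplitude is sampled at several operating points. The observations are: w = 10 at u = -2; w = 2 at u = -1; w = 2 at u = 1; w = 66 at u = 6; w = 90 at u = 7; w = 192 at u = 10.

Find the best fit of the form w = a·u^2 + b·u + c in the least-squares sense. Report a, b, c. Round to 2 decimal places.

Sums needed: Σu^2·u^2 = 13715, Σu^2·u = 1551, Σu^2 = 191, Σu·u = 191, Σu = 21, Σ1 = 6.
Moment sums: Σu^2·w = 26030, Σu·w = 2926, Σw = 362.
MᵀM·[a, b, c]ᵀ = Mᵀw becomes [[13715, 1551, 191]; [1551, 191, 21]; [191, 21, 6]]·[a, b, c]ᵀ = [26030, 2926, 362]ᵀ.
Solving the 3×3 system (Gaussian elimination) gives a = 36064/17743, b = -101738/88715, c = -31632/88715.

a = 2.03, b = -1.15, c = -0.36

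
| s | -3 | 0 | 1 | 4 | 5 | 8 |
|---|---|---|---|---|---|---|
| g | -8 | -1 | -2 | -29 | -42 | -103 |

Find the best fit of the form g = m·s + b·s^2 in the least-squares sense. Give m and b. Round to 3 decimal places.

Compute the Gram sums: Σs·s = 115, Σs·s^2 = 675, Σs^2·s^2 = 5059.
Moment sums: Σs·g = -1128, Σs^2·g = -8180.
So MᵀM·[m, b]ᵀ = Mᵀg: [[115, 675]; [675, 5059]]·[m, b]ᵀ = [-1128, -8180]ᵀ.
Determinant 115·5059 − 675² = 126160.
m = ((-1128)·5059 − 675·(-8180))/126160 = -46263/31540; b = (115·(-8180) − 675·(-1128))/126160 = -8965/6308.

m = -1.467, b = -1.421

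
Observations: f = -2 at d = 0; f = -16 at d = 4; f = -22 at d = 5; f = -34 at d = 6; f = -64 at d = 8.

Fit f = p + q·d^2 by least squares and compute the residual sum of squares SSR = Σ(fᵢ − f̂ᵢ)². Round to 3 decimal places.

Compute the Gram sums: Σ1 = 5, Σd^2 = 141, Σd^2·d^2 = 6273.
Moment sums: Σf = -138, Σd^2·f = -6126.
Determinant 5·6273 − 141² = 11484.
p = ((-138)·6273 − 141·(-6126))/11484 = -53/319; q = (5·(-6126) − 141·(-138))/11484 = -931/957.
Residuals: -585/319, -257/957, 2380/957, 379/319, -1505/957; SSR = 4308/319.

SSR = 13.505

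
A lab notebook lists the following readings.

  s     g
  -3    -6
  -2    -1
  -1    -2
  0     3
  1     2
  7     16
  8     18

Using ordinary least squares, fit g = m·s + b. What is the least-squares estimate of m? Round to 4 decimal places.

Entries of XᵀX: Σs·s = 128, Σs = 10, Σ1 = 7.
Moment sums: Σs·g = 280, Σg = 30.
Normal equations: [[128, 10]; [10, 7]]·[m, b]ᵀ = [280, 30]ᵀ.
Δ = 128·7 − 10² = 796.
m = (280·7 − 10·30)/796 = 415/199; b = (128·30 − 10·280)/796 = 260/199.

m = 2.0854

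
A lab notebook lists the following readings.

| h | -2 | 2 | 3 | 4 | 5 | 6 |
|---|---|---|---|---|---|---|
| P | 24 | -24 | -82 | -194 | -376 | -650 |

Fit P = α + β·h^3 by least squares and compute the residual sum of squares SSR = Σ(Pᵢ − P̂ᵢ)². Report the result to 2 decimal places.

SSR = 1.83

Entries of XᵀX: Σ1 = 6, Σh^3 = 432, Σh^3·h^3 = 67234.
Right-hand side: ΣP = -1302, Σh^3·P = -202414.
So XᵀX·[α, β]ᵀ = XᵀP: [[6, 432]; [432, 67234]]·[α, β]ᵀ = [-1302, -202414]ᵀ.
Eliminating β: 67234·(row 1) − 432·(row 2) gives 216780·α = 67234·(-1302) − 432·(-202414) = -95820, so α = -1597/3613.
Then β = ((-202414) − 432·(-1597/3613))/67234 = -10867/3613.
Residuals: 1373/3613, 1821/3613, -1260/3613, -3837/3613, 1484/3613, 419/3613; SSR = 6612/3613.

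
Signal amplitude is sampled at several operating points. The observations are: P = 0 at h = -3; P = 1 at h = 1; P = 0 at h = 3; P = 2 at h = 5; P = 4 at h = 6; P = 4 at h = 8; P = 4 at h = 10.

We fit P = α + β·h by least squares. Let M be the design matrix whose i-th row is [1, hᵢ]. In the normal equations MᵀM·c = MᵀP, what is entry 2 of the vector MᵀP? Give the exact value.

Entry 2 ↔ basis h, so (MᵀP)_{2} = Σᵢ (h)·Pᵢ = (-3)·(0) + (1)·(1) + (3)·(0) + (5)·(2) + (6)·(4) + (8)·(4) + (10)·(4) = 107.

107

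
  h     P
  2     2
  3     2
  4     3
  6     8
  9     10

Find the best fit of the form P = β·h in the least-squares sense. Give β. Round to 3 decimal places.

β = 1.096

Setting ∂/∂β … = 0 gives: 146·β = 160.
β = 160/146 = 1.09589.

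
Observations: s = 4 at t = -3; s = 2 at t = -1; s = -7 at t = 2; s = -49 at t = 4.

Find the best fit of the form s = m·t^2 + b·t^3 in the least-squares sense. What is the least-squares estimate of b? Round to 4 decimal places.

The normal equations are: 354·m + 812·b = -774;  812·m + 4890·b = -3302.
Eliminating b: 4890·(row 1) − 812·(row 2) gives 1071716·m = 4890·(-774) − 812·(-3302) = -1103636, so m = -275909/267929.
Then b = ((-3302) − 812·(-275909/267929))/4890 = -135105/267929.

b = -0.5043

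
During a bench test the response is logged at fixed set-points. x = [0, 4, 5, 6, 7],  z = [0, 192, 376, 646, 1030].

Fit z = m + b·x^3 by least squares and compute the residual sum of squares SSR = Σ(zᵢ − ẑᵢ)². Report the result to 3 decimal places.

Normal-equation sums: Σ1 = 5, Σx^3 = 748, Σx^3·x^3 = 184026.
Moment sums: Σz = 2244, Σx^3·z = 552114.
So MᵀM·[m, b]ᵀ = Mᵀz: [[5, 748]; [748, 184026]]·[m, b]ᵀ = [2244, 552114]ᵀ.
Eliminating b: 184026·(row 1) − 748·(row 2) gives 360626·m = 184026·2244 − 748·552114 = -26928, so m = -13464/180313.
Then b = (552114 − 748·(-13464/180313))/184026 = 541029/180313.
Residuals: 13464/180313, 7704/180313, 182527/180313, -366602/180313, 162907/180313; SSR = 1078638/180313.

SSR = 5.982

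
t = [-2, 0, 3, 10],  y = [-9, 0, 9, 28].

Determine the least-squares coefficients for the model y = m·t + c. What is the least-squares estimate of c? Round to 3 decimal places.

c = -1.242

The normal equations are: 113·m + 11·c = 325;  11·m + 4·c = 28.
Eliminating c: 4·(row 1) − 11·(row 2) gives 331·m = 4·325 − 11·28 = 992, so m = 992/331.
Then c = (28 − 11·(992/331))/4 = -411/331.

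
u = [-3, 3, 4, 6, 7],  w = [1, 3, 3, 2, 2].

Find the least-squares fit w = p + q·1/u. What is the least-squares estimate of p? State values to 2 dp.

Forming MᵀM = [[5, 47/84]; [47/84, 261/784]] and Mᵀw = [11, 57/28]ᵀ gives MᵀM·[p, q]ᵀ = Mᵀw.
det = 5·(261/784) − (47/84)² = 596/441.
p = (11·(261/784) − (47/84)·(57/28))/(596/441) = 8901/4768; q = (5·(57/28) − (47/84)·11)/(596/441) = 3549/1192.

p = 1.87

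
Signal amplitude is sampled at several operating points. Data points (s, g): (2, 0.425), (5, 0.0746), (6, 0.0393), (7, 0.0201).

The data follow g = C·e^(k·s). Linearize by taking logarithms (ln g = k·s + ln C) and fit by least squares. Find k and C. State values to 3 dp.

Taking logs, ln g = k·s + ln C, so regress ln g on s.
AᵀA = [[114.0000, 20.0000]; [20.0000, 4]], rhs = [-61.4578, -10.5948]ᵀ  (here Σs = 20.0000, Σ(s)² = 114.0000, Σln g = -10.5948, Σs·ln g = -61.4578).
Solving (det = 56.0000): k = -0.60597, ln C = 0.38115, so C = exp(0.38115) = 1.46396.

k = -0.606, C = 1.464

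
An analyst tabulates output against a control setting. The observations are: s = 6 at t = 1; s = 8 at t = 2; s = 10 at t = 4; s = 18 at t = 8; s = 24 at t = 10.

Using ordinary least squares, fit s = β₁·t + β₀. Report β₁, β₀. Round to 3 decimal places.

Forming XᵀX = [[185, 25]; [25, 5]] and Xᵀs = [446, 66]ᵀ gives XᵀX·[β₁, β₀]ᵀ = Xᵀs.
Δ = 185·5 − 25² = 300.
β₁ = (446·5 − 25·66)/300 = 29/15; β₀ = (185·66 − 25·446)/300 = 53/15.

β₁ = 1.933, β₀ = 3.533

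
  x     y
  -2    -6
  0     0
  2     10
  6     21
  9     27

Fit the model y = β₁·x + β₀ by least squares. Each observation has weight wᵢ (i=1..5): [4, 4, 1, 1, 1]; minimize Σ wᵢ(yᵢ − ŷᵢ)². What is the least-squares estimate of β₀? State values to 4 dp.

Normal-equation sums: Σwᵢ·x·x = 137, Σwᵢ·x = 9, Σwᵢ·1 = 11.
Moment sums: Σwᵢ·x·y = 437, Σwᵢ·y = 34.
Eliminating β₀: 11·(row 1) − 9·(row 2) gives 1426·β₁ = 11·437 − 9·34 = 4501, so β₁ = 4501/1426.
Then β₀ = (34 − 9·(4501/1426))/11 = 725/1426.

β₀ = 0.5084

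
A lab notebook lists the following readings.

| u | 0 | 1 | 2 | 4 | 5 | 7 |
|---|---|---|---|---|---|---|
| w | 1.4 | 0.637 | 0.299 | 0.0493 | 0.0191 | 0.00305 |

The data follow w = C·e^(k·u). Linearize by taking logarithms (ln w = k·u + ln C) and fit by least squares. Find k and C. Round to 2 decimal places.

Taking logs, ln w = k·u + ln C, so regress ln w on u.
Σu = 19.0000, Σ(u)² = 95.0000, Σln w = -14.0823, Σu·ln w = -75.2436.
Equations: 95.0000·k + 19.0000·ln C = -75.2436;  19.0000·k + 6·ln C = -14.0823.
Δ = 95.0000·6 − (19.0000)² = 209.0000; k = (-75.2436·6 − 19.0000·-14.0823)/209.0000 = -0.87989, ln C = (95.0000·-14.0823 − 19.0000·-75.2436)/209.0000 = 0.43926, so C = exp(0.43926) = 1.55156.

k = -0.88, C = 1.55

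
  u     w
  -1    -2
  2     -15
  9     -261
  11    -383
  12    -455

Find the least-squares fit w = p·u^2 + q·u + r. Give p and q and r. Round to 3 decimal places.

p = -3.014, q = -1.718, r = -0.294

Compute the Gram sums: Σu^2·u^2 = 41955, Σu^2·u = 3795, Σu^2 = 351, Σu·u = 351, Σu = 33, Σ1 = 5.
For Xᵀw: Σu^2·w = -133066, Σu·w = -12050, Σw = -1116.
Normal equations: [[41955, 3795, 351]; [3795, 351, 33]; [351, 33, 5]]·[p, q, r]ᵀ = [-133066, -12050, -1116]ᵀ.
Inverting the 3×3 Gram matrix, [p, q, r]ᵀ = [-151525/50277, -86359/50277, -4934/16759]ᵀ.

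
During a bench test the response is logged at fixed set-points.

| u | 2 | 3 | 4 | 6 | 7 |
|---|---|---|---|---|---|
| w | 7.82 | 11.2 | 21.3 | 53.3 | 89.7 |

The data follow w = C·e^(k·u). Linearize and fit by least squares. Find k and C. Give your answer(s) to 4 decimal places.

Let Y = ln w. Fitting Y = k·u + ln C by least squares:
Σu = 22.0000, Σ(u)² = 114.0000, Σln w = 16.0037, Σu·ln w = 78.9269.
Equations: 114.0000·k + 22.0000·ln C = 78.9269;  22.0000·k + 5·ln C = 16.0037.
Slope k = (n·Σu·ln w − Σu·Σln w)/(n·Σ(u)² − (Σu)²) = (5·78.9269 − 22.0000·16.0037)/86.0000 = 0.49480; ln C = (Σln w − k·Σu)/n = 1.02363, so C = exp(1.02363) = 2.78329.

k = 0.4948, C = 2.7833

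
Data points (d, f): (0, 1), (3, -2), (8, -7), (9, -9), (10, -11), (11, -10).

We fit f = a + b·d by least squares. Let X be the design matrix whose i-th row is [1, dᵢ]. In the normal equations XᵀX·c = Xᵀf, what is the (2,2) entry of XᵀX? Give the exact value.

375

Row 2 ↔ basis d, column 2 ↔ basis d, so (XᵀX)_{2,2} = Σᵢ (d)·(d) = (0)·(0) + (3)·(3) + (8)·(8) + (9)·(9) + (10)·(10) + (11)·(11) = 375.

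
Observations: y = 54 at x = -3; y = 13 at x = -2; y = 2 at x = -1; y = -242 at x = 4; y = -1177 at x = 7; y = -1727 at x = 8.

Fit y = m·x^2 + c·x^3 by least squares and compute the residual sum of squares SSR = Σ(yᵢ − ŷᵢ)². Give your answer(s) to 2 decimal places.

SSR = 10.15

With design matrix A, AᵀA = [[6851, 50323]; [50323, 384683]] and Aᵀy = [-171533, -1304987]ᵀ.
Eliminating c: 384683·(row 1) − 50323·(row 2) gives 103058904·m = 384683·(-171533) − 50323·(-1304987) = -314968238, so m = -12114163/3963804.
Then c = ((-1304987) − 50323·(-12114163/3963804))/384683 = -11861953/3963804.
Residuals: 233346/330317, 1272620/990951, 1363303/660634, -1562242/990951, -1576721/1981902, 261405/330317; SSR = 1547629/152454.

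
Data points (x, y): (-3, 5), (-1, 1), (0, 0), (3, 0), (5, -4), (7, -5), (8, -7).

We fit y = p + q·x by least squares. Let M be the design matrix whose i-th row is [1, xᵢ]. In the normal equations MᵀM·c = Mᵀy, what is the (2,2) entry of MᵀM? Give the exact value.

157

Row 2 ↔ basis x, column 2 ↔ basis x, so (MᵀM)_{2,2} = Σᵢ (x)·(x) = (-3)·(-3) + (-1)·(-1) + (0)·(0) + (3)·(3) + (5)·(5) + (7)·(7) + (8)·(8) = 157.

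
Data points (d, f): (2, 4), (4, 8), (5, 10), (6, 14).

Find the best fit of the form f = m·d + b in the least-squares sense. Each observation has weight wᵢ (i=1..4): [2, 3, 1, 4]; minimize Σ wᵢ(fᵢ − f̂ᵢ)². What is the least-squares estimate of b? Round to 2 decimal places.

b = -1.60

Normal-equation sums: Σwᵢ·d·d = 225, Σwᵢ·d = 45, Σwᵢ·1 = 10.
For AᵀWf: Σwᵢ·d·f = 498, Σwᵢ·f = 98.
Normal equations: [[225, 45]; [45, 10]]·[m, b]ᵀ = [498, 98]ᵀ.
Δ = 225·10 − 45² = 225.
m = (498·10 − 45·98)/225 = 38/15; b = (225·98 − 45·498)/225 = -8/5.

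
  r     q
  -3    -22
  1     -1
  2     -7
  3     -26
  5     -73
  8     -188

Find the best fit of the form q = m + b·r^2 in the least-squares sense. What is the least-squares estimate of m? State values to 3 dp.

Setting ∂/∂m … = 0 gives: 6·m + 112·b = -317;  112·m + 4900·b = -14318.
det = 6·4900 − 112² = 16856.
m = ((-317)·4900 − 112·(-14318))/16856 = 1797/602; b = (6·(-14318) − 112·(-317))/16856 = -12601/4214.

m = 2.985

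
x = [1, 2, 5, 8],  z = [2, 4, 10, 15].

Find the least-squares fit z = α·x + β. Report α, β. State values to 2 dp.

With design matrix M, MᵀM = [[94, 16]; [16, 4]] and Mᵀz = [180, 31]ᵀ.
Determinant 94·4 − 16² = 120.
α = (180·4 − 16·31)/120 = 28/15; β = (94·31 − 16·180)/120 = 17/60.

α = 1.87, β = 0.28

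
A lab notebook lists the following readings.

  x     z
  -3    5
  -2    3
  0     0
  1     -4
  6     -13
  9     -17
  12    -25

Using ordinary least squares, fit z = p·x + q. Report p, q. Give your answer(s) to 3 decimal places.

The normal system MᵀM·[p, q]ᵀ = Mᵀz is [[275, 23]; [23, 7]]·[p, q]ᵀ = [-556, -51]ᵀ.
det = 275·7 − 23² = 1396.
p = ((-556)·7 − 23·(-51))/1396 = -2719/1396; q = (275·(-51) − 23·(-556))/1396 = -1237/1396.

p = -1.948, q = -0.886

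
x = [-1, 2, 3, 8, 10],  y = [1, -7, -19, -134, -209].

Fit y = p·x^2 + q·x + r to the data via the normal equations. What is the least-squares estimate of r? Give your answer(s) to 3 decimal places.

Setting ∂/∂p … = 0 gives: 14194·p + 1546·q + 178·r = -29674;  1546·p + 178·q + 22·r = -3234;  178·p + 22·q + 5·r = -368.
Inverting the 3×3 Gram matrix, [p, q, r]ᵀ = [-35617/17544, -14303/17544, 3305/1462]ᵀ.

r = 2.261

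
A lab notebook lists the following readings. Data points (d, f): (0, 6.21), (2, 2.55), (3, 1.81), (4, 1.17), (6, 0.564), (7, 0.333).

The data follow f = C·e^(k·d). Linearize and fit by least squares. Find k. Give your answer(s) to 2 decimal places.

k = -0.41

Linearized form: ln f = k·d + ln C. From the 6 transformed points,
Over the data: Σd = 22.0000, Σ(d)² = 114.0000, Σln f = 1.8403, Σd·ln f = -6.8533.
Normal system: [[114.0000, 22.0000]; [22.0000, 6]]·[k, ln C]ᵀ = [-6.8533, 1.8403]ᵀ.
Solving (det = 200.0000): k = -0.40803, ln C = 1.80282.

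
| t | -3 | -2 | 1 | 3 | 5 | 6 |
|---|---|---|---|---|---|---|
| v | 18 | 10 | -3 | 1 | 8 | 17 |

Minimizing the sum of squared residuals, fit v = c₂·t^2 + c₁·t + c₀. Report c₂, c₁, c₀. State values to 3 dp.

Normal-equation sums: Σt^2·t^2 = 2100, Σt^2·t = 334, Σt^2 = 84, Σt·t = 84, Σt = 10, Σ1 = 6.
Moment sums: Σt^2·v = 1020, Σt·v = 68, Σv = 51.
So AᵀA·[c₂, c₁, c₀]ᵀ = Aᵀv: [[2100, 334, 84]; [334, 84, 10]; [84, 10, 6]]·[c₂, c₁, c₀]ᵀ = [1020, 68, 51]ᵀ.
Solving the 3×3 system (Gaussian elimination) gives c₂ = 11951/12290, c₁ = -18768/6145, c₀ = -289/12290.

c₂ = 0.972, c₁ = -3.054, c₀ = -0.024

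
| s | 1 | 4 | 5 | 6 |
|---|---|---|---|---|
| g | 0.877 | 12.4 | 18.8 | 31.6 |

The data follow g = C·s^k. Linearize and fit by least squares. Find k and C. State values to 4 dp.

Let Y = ln g. Fitting Y = k·ln s + ln C by least squares:
Σln s = 4.7875, Σ(ln s)² = 7.7225, Σln g = 8.7735, Σln s·ln g = 14.3994.
Normal system: [[7.7225, 4.7875]; [4.7875, 4]]·[k, ln C]ᵀ = [14.3994, 8.7735]ᵀ.
Solving (det = 7.9699): k = 1.95667, ln C = -0.14852, so C = exp(-0.14852) = 0.86198.

k = 1.9567, C = 0.8620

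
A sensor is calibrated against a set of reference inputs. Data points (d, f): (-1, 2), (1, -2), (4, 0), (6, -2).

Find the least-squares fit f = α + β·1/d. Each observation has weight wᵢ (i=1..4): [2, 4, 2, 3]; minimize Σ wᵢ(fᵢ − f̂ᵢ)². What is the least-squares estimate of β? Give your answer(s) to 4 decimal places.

Entries of AᵀWA: Σwᵢ·1 = 11, Σwᵢ·1/d = 3, Σwᵢ·1/d·1/d = 149/24.
And Σwᵢ·f = -10, Σwᵢ·1/d·f = -13.
So AᵀWA·[α, β]ᵀ = AᵀWf: [[11, 3]; [3, 149/24]]·[α, β]ᵀ = [-10, -13]ᵀ.
det = 11·(149/24) − 3² = 1423/24.
α = ((-10)·(149/24) − 3·(-13))/(1423/24) = -554/1423; β = (11·(-13) − 3·(-10))/(1423/24) = -2712/1423.

β = -1.9058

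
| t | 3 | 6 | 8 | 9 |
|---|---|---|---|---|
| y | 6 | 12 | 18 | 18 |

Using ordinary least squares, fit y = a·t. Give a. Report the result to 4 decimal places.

a = 2.0842

Entries of MᵀM: Σt·t = 190.
Right-hand side: Σt·y = 396.
So MᵀM·[a]ᵀ = Mᵀy: [[190]]·[a]ᵀ = [396]ᵀ.
Hence a = 396 / 190 ≈ 2.08421.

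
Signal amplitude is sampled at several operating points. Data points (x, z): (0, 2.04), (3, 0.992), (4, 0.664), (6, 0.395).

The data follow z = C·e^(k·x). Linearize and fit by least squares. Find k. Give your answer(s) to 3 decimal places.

Taking logs, ln z = k·x + ln C, so regress ln z on x.
Σx = 13.0000, Σ(x)² = 61.0000, Σln z = -0.6334, Σx·ln z = -7.2352.
Equations: 61.0000·k + 13.0000·ln C = -7.2352;  13.0000·k + 4·ln C = -0.6334.
Δ = 61.0000·4 − (13.0000)² = 75.0000; k = (-7.2352·4 − 13.0000·-0.6334)/75.0000 = -0.27608, ln C = (61.0000·-0.6334 − 13.0000·-7.2352)/75.0000 = 0.73892.

k = -0.276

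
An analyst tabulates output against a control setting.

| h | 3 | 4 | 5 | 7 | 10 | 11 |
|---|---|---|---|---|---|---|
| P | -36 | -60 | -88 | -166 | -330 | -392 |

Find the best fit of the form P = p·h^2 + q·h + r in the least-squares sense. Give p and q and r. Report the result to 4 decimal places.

p = -3.0136, q = -2.5320, r = -1.0612

Compute the Gram sums: Σh^2·h^2 = 28004, Σh^2·h = 2890, Σh^2 = 320, Σh·h = 320, Σh = 40, Σ1 = 6.
For XᵀP: Σh^2·P = -92050, Σh·P = -9562, ΣP = -1072.
XᵀX·[p, q, r]ᵀ = XᵀP becomes [[28004, 2890, 320]; [2890, 320, 40]; [320, 40, 6]]·[p, q, r]ᵀ = [-92050, -9562, -1072]ᵀ.
Inverting the 3×3 Gram matrix, [p, q, r]ᵀ = [-443/147, -1861/735, -52/49]ᵀ.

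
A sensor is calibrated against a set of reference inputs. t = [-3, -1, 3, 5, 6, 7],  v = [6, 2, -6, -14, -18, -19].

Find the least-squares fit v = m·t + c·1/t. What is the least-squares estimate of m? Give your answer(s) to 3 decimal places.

m = -2.783

From the data, Σt·t = 129, Σt·1/t = 6, Σ1/t·1/t = 6421/4900.
And Σt·v = -349, Σ1/t·v = -508/35.
So XᵀX·[m, c]ᵀ = Xᵀv: [[129, 6]; [6, 6421/4900]]·[m, c]ᵀ = [-349, -508/35]ᵀ.
Δ = 129·(6421/4900) − 6² = 651909/4900.
m = ((-349)·(6421/4900) − 6·(-508/35))/(651909/4900) = -1814209/651909; c = (129·(-508/35) − 6·(-349))/(651909/4900) = 362040/217303.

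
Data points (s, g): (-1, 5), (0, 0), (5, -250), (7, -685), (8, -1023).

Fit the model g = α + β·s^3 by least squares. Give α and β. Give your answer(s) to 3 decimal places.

With design matrix M, MᵀM = [[5, 979]; [979, 395419]] and Mᵀg = [-1953, -789986]ᵀ.
det = 5·395419 − 979² = 1018654.
α = ((-1953)·395419 − 979·(-789986))/1018654 = 1142987/1018654; β = (5·(-789986) − 979·(-1953))/1018654 = -2037943/1018654.

α = 1.122, β = -2.001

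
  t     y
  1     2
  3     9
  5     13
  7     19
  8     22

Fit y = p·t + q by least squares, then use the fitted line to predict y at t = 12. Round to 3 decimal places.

ŷ = 32.976

Entries of MᵀM: Σt·t = 148, Σt = 24, Σ1 = 5.
And Σt·y = 403, Σy = 65.
MᵀM·[p, q]ᵀ = Mᵀy becomes [[148, 24]; [24, 5]]·[p, q]ᵀ = [403, 65]ᵀ.
Eliminating q: 5·(row 1) − 24·(row 2) gives 164·p = 5·403 − 24·65 = 455, so p = 455/164.
Then q = (65 − 24·(455/164))/5 = -13/41.
At t = 12: ŷ = (455/164)·(12) + (-13/41)·(1) = 1352/41.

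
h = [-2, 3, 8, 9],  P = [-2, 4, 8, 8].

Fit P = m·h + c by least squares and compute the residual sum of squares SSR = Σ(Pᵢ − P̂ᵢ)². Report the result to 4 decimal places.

SSR = 1.5325

Compute the Gram sums: Σh·h = 158, Σh = 18, Σ1 = 4.
Moment sums: Σh·P = 152, ΣP = 18.
XᵀX·[m, c]ᵀ = XᵀP becomes [[158, 18]; [18, 4]]·[m, c]ᵀ = [152, 18]ᵀ.
Δ = 158·4 − 18² = 308.
m = (152·4 − 18·18)/308 = 71/77; c = (158·18 − 18·152)/308 = 27/77.
Residuals: -39/77, 68/77, 3/11, -50/77; SSR = 118/77.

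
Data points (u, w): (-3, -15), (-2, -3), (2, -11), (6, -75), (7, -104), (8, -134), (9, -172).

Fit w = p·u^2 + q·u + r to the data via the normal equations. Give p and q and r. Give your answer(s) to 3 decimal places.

Normal-equation sums: Σu^2·u^2 = 14467, Σu^2·u = 1773, Σu^2 = 247, Σu·u = 247, Σu = 27, Σ1 = 7.
Right-hand side: Σu^2·w = -30495, Σu·w = -3769, Σw = -514.
So AᵀA·[p, q, r]ᵀ = Aᵀw: [[14467, 1773, 247]; [1773, 247, 27]; [247, 27, 7]]·[p, q, r]ᵀ = [-30495, -3769, -514]ᵀ.
Solving the 3×3 system (Gaussian elimination) gives p = -1050235/520674, q = -14563/15778, r = 339803/260337.

p = -2.017, q = -0.923, r = 1.305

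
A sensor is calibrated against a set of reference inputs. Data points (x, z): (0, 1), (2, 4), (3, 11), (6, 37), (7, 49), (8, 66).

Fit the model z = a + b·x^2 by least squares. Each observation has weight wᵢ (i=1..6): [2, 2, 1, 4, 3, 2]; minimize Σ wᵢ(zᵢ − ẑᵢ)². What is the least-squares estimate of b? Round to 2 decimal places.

Sums needed: Σwᵢ·1 = 14, Σwᵢ·x^2 = 436, Σwᵢ·x^2·x^2 = 20692.
Moment sums: Σwᵢ·z = 448, Σwᵢ·x^2·z = 21110.
So MᵀWM·[a, b]ᵀ = MᵀWz: [[14, 436]; [436, 20692]]·[a, b]ᵀ = [448, 21110]ᵀ.
Determinant 14·20692 − 436² = 99592.
a = (448·20692 − 436·21110)/99592 = 8257/12449; b = (14·21110 − 436·448)/99592 = 25053/24898.

b = 1.01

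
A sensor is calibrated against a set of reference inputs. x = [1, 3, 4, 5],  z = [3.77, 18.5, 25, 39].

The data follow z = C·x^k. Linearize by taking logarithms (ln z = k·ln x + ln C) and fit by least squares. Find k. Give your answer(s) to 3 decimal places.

Linearized form: ln z = k·ln x + ln C. From the 4 transformed points,
Σln x = 4.0943, Σ(ln x)² = 5.7191, Σln z = 11.1273, Σln x·ln z = 13.5641.
Equations: 5.7191·k + 4.0943·ln C = 13.5641;  4.0943·k + 4·ln C = 11.1273.
Δ = 5.7191·4 − (4.0943)² = 6.1125; k = (13.5641·4 − 4.0943·11.1273)/6.1125 = 1.42288, ln C = (5.7191·11.1273 − 4.0943·13.5641)/6.1125 = 1.32538.

k = 1.423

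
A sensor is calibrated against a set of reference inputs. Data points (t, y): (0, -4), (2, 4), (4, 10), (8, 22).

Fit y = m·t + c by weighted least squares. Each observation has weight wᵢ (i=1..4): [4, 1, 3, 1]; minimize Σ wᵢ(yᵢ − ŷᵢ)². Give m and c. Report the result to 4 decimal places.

m = 3.3143, c = -3.6571

Forming AᵀWA = [[116, 22]; [22, 9]] and AᵀWy = [304, 40]ᵀ gives AᵀWA·[m, c]ᵀ = AᵀWy.
Eliminating c: 9·(row 1) − 22·(row 2) gives 560·m = 9·304 − 22·40 = 1856, so m = 116/35.
Then c = (40 − 22·(116/35))/9 = -128/35.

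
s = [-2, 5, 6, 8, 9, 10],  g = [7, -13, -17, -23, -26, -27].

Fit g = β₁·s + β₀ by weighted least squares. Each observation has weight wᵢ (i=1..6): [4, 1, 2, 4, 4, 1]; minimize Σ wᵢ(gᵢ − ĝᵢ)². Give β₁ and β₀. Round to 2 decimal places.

β₁ = -2.97, β₀ = 1.04

Setting ∂/∂β₁ … = 0 gives: 793·β₁ + 87·β₀ = -2267;  87·β₁ + 16·β₀ = -242.
Δ = 793·16 − 87² = 5119.
β₁ = ((-2267)·16 − 87·(-242))/5119 = -15218/5119; β₀ = (793·(-242) − 87·(-2267))/5119 = 5323/5119.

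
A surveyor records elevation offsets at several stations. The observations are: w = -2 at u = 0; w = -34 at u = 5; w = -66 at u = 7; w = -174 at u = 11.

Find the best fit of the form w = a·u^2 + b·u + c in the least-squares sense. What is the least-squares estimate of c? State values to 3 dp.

Entries of MᵀM: Σu^2·u^2 = 17667, Σu^2·u = 1799, Σu^2 = 195, Σu·u = 195, Σu = 23, Σ1 = 4.
For Mᵀw: Σu^2·w = -25138, Σu·w = -2546, Σw = -276.
Inverting the 3×3 Gram matrix, [a, b, c]ᵀ = [-41573/26371, 45997/26371, -57398/26371]ᵀ.

c = -2.177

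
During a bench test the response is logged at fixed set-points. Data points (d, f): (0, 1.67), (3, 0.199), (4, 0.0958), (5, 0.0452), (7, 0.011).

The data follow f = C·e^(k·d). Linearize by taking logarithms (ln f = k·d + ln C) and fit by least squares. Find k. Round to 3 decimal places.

k = -0.719

Linearized form: ln f = k·d + ln C. From the 5 transformed points,
Σd = 19.0000, Σ(d)² = 99.0000, Σln f = -11.0536, Σd·ln f = -61.2776.
Normal system: [[99.0000, 19.0000]; [19.0000, 5]]·[k, ln C]ᵀ = [-61.2776, -11.0536]ᵀ.
Δ = 99.0000·5 − (19.0000)² = 134.0000; k = (-61.2776·5 − 19.0000·-11.0536)/134.0000 = -0.71917, ln C = (99.0000·-11.0536 − 19.0000·-61.2776)/134.0000 = 0.52213.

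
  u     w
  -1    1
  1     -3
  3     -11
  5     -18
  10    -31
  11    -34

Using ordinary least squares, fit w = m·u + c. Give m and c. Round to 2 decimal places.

m = -2.97, c = -1.64

Compute the Gram sums: Σu·u = 257, Σu = 29, Σ1 = 6.
And Σu·w = -811, Σw = -96.
AᵀA·[m, c]ᵀ = Aᵀw becomes [[257, 29]; [29, 6]]·[m, c]ᵀ = [-811, -96]ᵀ.
Determinant 257·6 − 29² = 701.
m = ((-811)·6 − 29·(-96))/701 = -2082/701; c = (257·(-96) − 29·(-811))/701 = -1153/701.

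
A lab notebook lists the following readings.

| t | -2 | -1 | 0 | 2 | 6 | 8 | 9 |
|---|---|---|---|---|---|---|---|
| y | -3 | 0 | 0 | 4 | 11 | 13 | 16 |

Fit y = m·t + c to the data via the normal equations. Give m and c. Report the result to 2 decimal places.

m = 1.65, c = 0.68

With design matrix X, XᵀX = [[190, 22]; [22, 7]] and Xᵀy = [328, 41]ᵀ.
Eliminating c: 7·(row 1) − 22·(row 2) gives 846·m = 7·328 − 22·41 = 1394, so m = 697/423.
Then c = (41 − 22·(697/423))/7 = 287/423.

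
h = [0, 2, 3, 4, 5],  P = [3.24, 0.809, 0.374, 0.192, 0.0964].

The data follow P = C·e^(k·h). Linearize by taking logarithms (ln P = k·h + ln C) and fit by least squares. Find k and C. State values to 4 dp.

k = -0.7058, C = 3.2358

Linearized form: ln P = k·h + ln C. From the 5 transformed points,
Σh = 14.0000, Σ(h)² = 54.0000, Σln P = -4.0094, Σh·ln P = -21.6717.
Normal system: [[54.0000, 14.0000]; [14.0000, 5]]·[k, ln C]ᵀ = [-21.6717, -4.0094]ᵀ.
Δ = 54.0000·5 − (14.0000)² = 74.0000; k = (-21.6717·5 − 14.0000·-4.0094)/74.0000 = -0.70577, ln C = (54.0000·-4.0094 − 14.0000·-21.6717)/74.0000 = 1.17428, so C = exp(1.17428) = 3.23581.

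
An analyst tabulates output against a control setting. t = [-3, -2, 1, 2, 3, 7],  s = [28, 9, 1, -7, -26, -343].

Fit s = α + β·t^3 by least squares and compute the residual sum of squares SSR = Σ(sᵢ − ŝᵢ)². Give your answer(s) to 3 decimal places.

SSR = 0.825

Compute the Gram sums: Σ1 = 6, Σt^3 = 344, Σt^3·t^3 = 119236.
And Σs = -338, Σt^3·s = -119234.
AᵀA·[α, β]ᵀ = Aᵀs becomes [[6, 344]; [344, 119236]]·[α, β]ᵀ = [-338, -119234]ᵀ.
Determinant 6·119236 − 344² = 597080.
α = ((-338)·119236 − 344·(-119234))/597080 = 89341/74635; β = (6·(-119234) − 344·(-338))/597080 = -149783/149270.
Residuals: -171/590, -16758/74635, 120371/149270, -12654/74635, -15561/149270, -2723/149270; SSR = 61547/74635.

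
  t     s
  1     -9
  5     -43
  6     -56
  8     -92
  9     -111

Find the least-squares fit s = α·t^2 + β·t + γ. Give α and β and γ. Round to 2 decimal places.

The normal system MᵀM·[α, β, γ]ᵀ = Mᵀs is [[12579, 1583, 207]; [1583, 207, 29]; [207, 29, 5]]·[α, β, γ]ᵀ = [-17979, -2295, -311]ᵀ.
Solving the 3×3 system (Gaussian elimination) gives α = -12731/11659, β = -22128/11659, γ = -69784/11659.

α = -1.09, β = -1.90, γ = -5.99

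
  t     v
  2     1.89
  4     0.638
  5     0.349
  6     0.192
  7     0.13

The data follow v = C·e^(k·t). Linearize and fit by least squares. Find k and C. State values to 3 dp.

Let Y = ln v. Fitting Y = k·t + ln C by least squares:
AᵀA = [[130.0000, 24.0000]; [24.0000, 5]], rhs = [-29.9710, -4.5560]ᵀ  (here Σt = 24.0000, Σ(t)² = 130.0000, Σln v = -4.5560, Σt·ln v = -29.9710).
Solving (det = 74.0000): k = -0.54745, ln C = 1.71654, so C = exp(1.71654) = 5.56527.

k = -0.547, C = 5.565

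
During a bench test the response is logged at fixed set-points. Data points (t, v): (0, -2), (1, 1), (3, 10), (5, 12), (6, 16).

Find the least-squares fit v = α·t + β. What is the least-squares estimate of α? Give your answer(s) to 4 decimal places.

α = 2.9231

The normal equations are: 71·α + 15·β = 187;  15·α + 5·β = 37.
(Σt·t = 71, Σt = 15, Σ1 = 5, Σt·v = 187, Σv = 37.)
Determinant 71·5 − 15² = 130.
α = (187·5 − 15·37)/130 = 38/13; β = (71·37 − 15·187)/130 = -89/65.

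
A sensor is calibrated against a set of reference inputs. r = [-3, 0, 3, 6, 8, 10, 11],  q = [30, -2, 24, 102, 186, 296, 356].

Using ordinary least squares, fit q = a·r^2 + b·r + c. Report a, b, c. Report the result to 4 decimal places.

Normal-equation sums: Σr^2·r^2 = 30195, Σr^2·r = 3059, Σr^2 = 339, Σr·r = 339, Σr = 35, Σ1 = 7.
And Σr^2·q = 88738, Σr·q = 8958, Σq = 992.
Solving the 3×3 system (Gaussian elimination) gives a = 534193/174584, b = -186905/174584, c = -24329/21823.

a = 3.0598, b = -1.0706, c = -1.1148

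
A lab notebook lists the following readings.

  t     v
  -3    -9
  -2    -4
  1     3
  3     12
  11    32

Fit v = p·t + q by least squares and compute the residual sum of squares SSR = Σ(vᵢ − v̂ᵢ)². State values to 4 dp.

SSR = 9.2194

The normal equations are: 144·p + 10·q = 426;  10·p + 5·q = 34.
(Σt·t = 144, Σt = 10, Σ1 = 5, Σt·v = 426, Σv = 34.)
det = 144·5 − 10² = 620.
p = (426·5 − 10·34)/620 = 179/62; q = (144·34 − 10·426)/620 = 159/155.
Residuals: -423/310, 116/155, -283/310, 717/310, -243/310; SSR = 1429/155.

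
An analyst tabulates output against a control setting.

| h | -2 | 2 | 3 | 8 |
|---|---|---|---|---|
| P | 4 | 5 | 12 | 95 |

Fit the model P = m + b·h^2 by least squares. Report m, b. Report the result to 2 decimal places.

m = -1.55, b = 1.51

From the data, Σ1 = 4, Σh^2 = 81, Σh^2·h^2 = 4209.
Moment sums: ΣP = 116, Σh^2·P = 6224.
Eliminating b: 4209·(row 1) − 81·(row 2) gives 10275·m = 4209·116 − 81·6224 = -15900, so m = -212/137.
Then b = (6224 − 81·(-212/137))/4209 = 620/411.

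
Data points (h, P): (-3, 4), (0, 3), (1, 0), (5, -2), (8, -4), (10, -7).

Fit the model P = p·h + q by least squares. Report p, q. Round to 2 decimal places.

p = -0.82, q = 1.87

The normal equations are: 199·p + 21·q = -124;  21·p + 6·q = -6.
Eliminating q: 6·(row 1) − 21·(row 2) gives 753·p = 6·(-124) − 21·(-6) = -618, so p = -206/251.
Then q = ((-6) − 21·(-206/251))/6 = 470/251.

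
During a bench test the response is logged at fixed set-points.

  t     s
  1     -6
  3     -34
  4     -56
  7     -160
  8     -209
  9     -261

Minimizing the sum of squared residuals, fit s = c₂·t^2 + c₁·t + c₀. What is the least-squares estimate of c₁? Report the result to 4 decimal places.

c₁ = -1.4234

Sums needed: Σt^2·t^2 = 13396, Σt^2·t = 1676, Σt^2 = 220, Σt·t = 220, Σt = 32, Σ1 = 6.
Right-hand side: Σt^2·s = -43565, Σt·s = -5473, Σs = -726.
So MᵀM·[c₂, c₁, c₀]ᵀ = Mᵀs: [[13396, 1676, 220]; [1676, 220, 32]; [220, 32, 6]]·[c₂, c₁, c₀]ᵀ = [-43565, -5473, -726]ᵀ.
Inverting the 3×3 Gram matrix, [c₂, c₁, c₀]ᵀ = [-1949/640, -911/640, -559/320]ᵀ.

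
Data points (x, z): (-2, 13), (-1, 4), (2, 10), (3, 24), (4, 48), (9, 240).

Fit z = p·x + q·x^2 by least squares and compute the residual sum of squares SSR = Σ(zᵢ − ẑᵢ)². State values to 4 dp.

From the data, Σx·x = 115, Σx·x^2 = 819, Σx^2·x^2 = 6931.
Moment sums: Σx·z = 2414, Σx^2·z = 20520.
MᵀM·[p, q]ᵀ = Mᵀz becomes [[115, 819]; [819, 6931]]·[p, q]ᵀ = [2414, 20520]ᵀ.
det = 115·6931 − 819² = 126304.
p = (2414·6931 − 819·20520)/126304 = -37223/63152; q = (115·20520 − 819·2414)/126304 = 191367/63152.
Residuals: -9469/31576, 12009/31576, -29751/31576, -47493/31576, 29579/15788, -1155/7894; SSR = 218381/31576.

SSR = 6.9160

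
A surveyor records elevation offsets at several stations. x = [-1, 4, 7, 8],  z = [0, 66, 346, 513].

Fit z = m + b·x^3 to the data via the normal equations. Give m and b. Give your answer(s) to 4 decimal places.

The normal equations are: 4·m + 918·b = 925;  918·m + 383890·b = 385558.
(Σ1 = 4, Σx^3 = 918, Σx^3·x^3 = 383890, Σz = 925, Σx^3·z = 385558.)
Determinant 4·383890 − 918² = 692836.
m = (925·383890 − 918·385558)/692836 = 578003/346418; b = (4·385558 − 918·925)/692836 = 346541/346418.

m = 1.6685, b = 1.0004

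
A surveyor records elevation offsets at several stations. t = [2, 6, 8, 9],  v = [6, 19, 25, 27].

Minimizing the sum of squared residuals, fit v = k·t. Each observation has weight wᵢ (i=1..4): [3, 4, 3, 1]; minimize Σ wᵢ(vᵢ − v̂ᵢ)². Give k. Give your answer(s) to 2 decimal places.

k = 3.11

Entries of XᵀWX: Σwᵢ·t·t = 429.
And Σwᵢ·t·v = 1335.
k = 1335/429 = 3.11189.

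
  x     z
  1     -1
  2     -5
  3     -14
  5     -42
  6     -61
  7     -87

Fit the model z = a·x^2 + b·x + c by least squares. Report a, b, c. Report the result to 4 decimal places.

Compute the Gram sums: Σx^2·x^2 = 4420, Σx^2·x = 720, Σx^2 = 124, Σx·x = 124, Σx = 24, Σ1 = 6.
And Σx^2·z = -7656, Σx·z = -1238, Σz = -210.
Solving the 3×3 system (Gaussian elimination) gives a = -99/49, b = 191/98, c = -51/49.

a = -2.0204, b = 1.9490, c = -1.0408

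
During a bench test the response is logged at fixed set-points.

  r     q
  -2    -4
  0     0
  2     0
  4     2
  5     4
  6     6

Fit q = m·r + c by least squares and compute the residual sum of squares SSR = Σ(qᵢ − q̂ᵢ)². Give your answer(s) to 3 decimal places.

SSR = 4.407

Entries of XᵀX: Σr·r = 85, Σr = 15, Σ1 = 6.
For Xᵀq: Σr·q = 72, Σq = 8.
So XᵀX·[m, c]ᵀ = Xᵀq: [[85, 15]; [15, 6]]·[m, c]ᵀ = [72, 8]ᵀ.
det = 85·6 − 15² = 285.
m = (72·6 − 15·8)/285 = 104/95; c = (85·8 − 15·72)/285 = -80/57.
Residuals: -116/285, 80/57, -224/285, -278/285, -4/57, 238/285; SSR = 1256/285.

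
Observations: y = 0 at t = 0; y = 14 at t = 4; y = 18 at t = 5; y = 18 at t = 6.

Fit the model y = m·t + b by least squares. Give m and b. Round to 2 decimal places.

Forming MᵀM = [[77, 15]; [15, 4]] and Mᵀy = [254, 50]ᵀ gives MᵀM·[m, b]ᵀ = Mᵀy.
Eliminating b: 4·(row 1) − 15·(row 2) gives 83·m = 4·254 − 15·50 = 266, so m = 266/83.
Then b = (50 − 15·(266/83))/4 = 40/83.

m = 3.20, b = 0.48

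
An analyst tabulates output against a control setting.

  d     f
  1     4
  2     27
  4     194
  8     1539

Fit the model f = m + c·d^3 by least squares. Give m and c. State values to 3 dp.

Forming MᵀM = [[4, 585]; [585, 266305]] and Mᵀf = [1764, 800604]ᵀ gives MᵀM·[m, c]ᵀ = Mᵀf.
Eliminating c: 266305·(row 1) − 585·(row 2) gives 722995·m = 266305·1764 − 585·800604 = 1408680, so m = 3096/1589.
Then c = (800604 − 585·(3096/1589))/266305 = 310068/103285.

m = 1.948, c = 3.002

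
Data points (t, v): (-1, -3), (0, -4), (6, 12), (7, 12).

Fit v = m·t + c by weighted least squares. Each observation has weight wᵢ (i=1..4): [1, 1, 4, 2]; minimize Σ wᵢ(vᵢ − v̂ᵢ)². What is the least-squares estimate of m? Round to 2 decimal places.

Setting ∂/∂m … = 0 gives: 243·m + 37·c = 459;  37·m + 8·c = 65.
Determinant 243·8 − 37² = 575.
m = (459·8 − 37·65)/575 = 1267/575; c = (243·65 − 37·459)/575 = -1188/575.

m = 2.20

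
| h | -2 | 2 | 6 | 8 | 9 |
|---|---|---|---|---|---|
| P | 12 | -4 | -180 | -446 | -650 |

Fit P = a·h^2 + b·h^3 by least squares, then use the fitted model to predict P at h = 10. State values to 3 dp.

Setting ∂/∂a … = 0 gives: 11985·a + 99593·b = -87642;  99593·a + 840369·b = -741210.
Δ = 11985·840369 − 99593² = 153056816.
a = ((-87642)·840369 − 99593·(-741210))/153056816 = 10481727/9566051; b = (11985·(-741210) − 99593·(-87642))/153056816 = -205947/203533.
At h = 10: P̂ = (10481727/9566051)·(100) + (-205947/203533)·(1000) = -8631336300/9566051.

P̂ = -902.288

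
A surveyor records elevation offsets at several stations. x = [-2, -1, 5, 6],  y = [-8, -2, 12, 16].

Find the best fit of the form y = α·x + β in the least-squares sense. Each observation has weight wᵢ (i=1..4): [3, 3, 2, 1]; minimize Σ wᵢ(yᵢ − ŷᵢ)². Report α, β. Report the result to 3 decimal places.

Normal-equation sums: Σwᵢ·x·x = 101, Σwᵢ·x = 7, Σwᵢ·1 = 9.
For AᵀWy: Σwᵢ·x·y = 270, Σwᵢ·y = 10.
So AᵀWA·[α, β]ᵀ = AᵀWy: [[101, 7]; [7, 9]]·[α, β]ᵀ = [270, 10]ᵀ.
Determinant 101·9 − 7² = 860.
α = (270·9 − 7·10)/860 = 118/43; β = (101·10 − 7·270)/860 = -44/43.

α = 2.744, β = -1.023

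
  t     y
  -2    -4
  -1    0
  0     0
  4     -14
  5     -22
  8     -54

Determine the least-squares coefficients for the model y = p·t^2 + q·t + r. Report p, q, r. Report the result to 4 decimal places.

Forming MᵀM = [[4994, 692, 110]; [692, 110, 14]; [110, 14, 6]] and Mᵀy = [-4246, -590, -94]ᵀ gives MᵀM·[p, q, r]ᵀ = Mᵀy.
Inverting the 3×3 Gram matrix, [p, q, r]ᵀ = [-25292/30549, -4048/30549, -1823/10183]ᵀ.

p = -0.8279, q = -0.1325, r = -0.1790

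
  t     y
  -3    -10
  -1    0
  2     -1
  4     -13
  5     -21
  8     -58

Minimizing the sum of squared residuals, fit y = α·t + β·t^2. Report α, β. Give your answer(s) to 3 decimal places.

XᵀX·[α, β]ᵀ = Xᵀy reads: 119·α + 681·β = -593;  681·α + 5075·β = -4539.
(Σt·t = 119, Σt·t^2 = 681, Σt^2·t^2 = 5075, Σt·y = -593, Σt^2·y = -4539.)
Δ = 119·5075 − 681² = 140164.
α = ((-593)·5075 − 681·(-4539))/140164 = 20396/35041; β = (119·(-4539) − 681·(-593))/140164 = -34077/35041.

α = 0.582, β = -0.972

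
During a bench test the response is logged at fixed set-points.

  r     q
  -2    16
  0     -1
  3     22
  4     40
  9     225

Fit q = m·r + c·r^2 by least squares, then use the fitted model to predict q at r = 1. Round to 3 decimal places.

Normal-equation sums: Σr·r = 110, Σr·r^2 = 812, Σr^2·r^2 = 6914.
Right-hand side: Σr·q = 2219, Σr^2·q = 19127.
Δ = 110·6914 − 812² = 101196.
m = (2219·6914 − 812·19127)/101196 = -31493/16866; c = (110·19127 − 812·2219)/101196 = 50357/16866.
At r = 1: q̂ = (-31493/16866)·(1) + (50357/16866)·(1) = 1048/937.

q̂ = 1.118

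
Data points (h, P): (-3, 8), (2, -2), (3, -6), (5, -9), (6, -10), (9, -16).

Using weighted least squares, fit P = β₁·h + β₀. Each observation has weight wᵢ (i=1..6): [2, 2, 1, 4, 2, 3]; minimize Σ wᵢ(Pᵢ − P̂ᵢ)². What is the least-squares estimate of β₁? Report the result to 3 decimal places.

β₁ = -2.001

Sums needed: Σwᵢ·h·h = 450, Σwᵢ·h = 60, Σwᵢ·1 = 14.
Moment sums: Σwᵢ·h·P = -806, Σwᵢ·P = -98.
XᵀWX·[β₁, β₀]ᵀ = XᵀWP becomes [[450, 60]; [60, 14]]·[β₁, β₀]ᵀ = [-806, -98]ᵀ.
Eliminating β₀: 14·(row 1) − 60·(row 2) gives 2700·β₁ = 14·(-806) − 60·(-98) = -5404, so β₁ = -1351/675.
Then β₀ = ((-98) − 60·(-1351/675))/14 = 71/45.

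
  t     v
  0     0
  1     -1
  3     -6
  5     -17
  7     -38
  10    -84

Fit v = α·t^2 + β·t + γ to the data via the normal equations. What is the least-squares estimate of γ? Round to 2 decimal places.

γ = -0.81

MᵀM·[α, β, γ]ᵀ = Mᵀv reads: 13108·α + 1496·β + 184·γ = -10742;  1496·α + 184·β + 26·γ = -1210;  184·α + 26·β + 6·γ = -146.
(Σt^2·t^2 = 13108, Σt^2·t = 1496, Σt^2 = 184, Σt·t = 184, Σt = 26, Σ1 = 6, Σt^2·v = -10742, Σt·v = -1210, Σv = -146.)
Inverting the 3×3 Gram matrix, [α, β, γ]ᵀ = [-10879/11098, 8366/5549, -4467/5549]ᵀ.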